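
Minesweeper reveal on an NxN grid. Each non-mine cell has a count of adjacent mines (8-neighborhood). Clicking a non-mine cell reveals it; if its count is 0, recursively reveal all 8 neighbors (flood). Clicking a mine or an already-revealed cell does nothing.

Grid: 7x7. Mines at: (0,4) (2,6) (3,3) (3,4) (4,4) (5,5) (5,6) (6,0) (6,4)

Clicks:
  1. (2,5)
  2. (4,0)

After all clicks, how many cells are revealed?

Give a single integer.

Click 1 (2,5) count=2: revealed 1 new [(2,5)] -> total=1
Click 2 (4,0) count=0: revealed 26 new [(0,0) (0,1) (0,2) (0,3) (1,0) (1,1) (1,2) (1,3) (2,0) (2,1) (2,2) (2,3) (3,0) (3,1) (3,2) (4,0) (4,1) (4,2) (4,3) (5,0) (5,1) (5,2) (5,3) (6,1) (6,2) (6,3)] -> total=27

Answer: 27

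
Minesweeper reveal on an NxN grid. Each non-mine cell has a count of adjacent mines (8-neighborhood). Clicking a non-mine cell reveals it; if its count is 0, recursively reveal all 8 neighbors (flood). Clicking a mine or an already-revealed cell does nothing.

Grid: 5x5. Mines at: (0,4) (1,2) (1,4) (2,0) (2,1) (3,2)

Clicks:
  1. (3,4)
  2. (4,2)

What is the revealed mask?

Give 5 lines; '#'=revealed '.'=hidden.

Click 1 (3,4) count=0: revealed 6 new [(2,3) (2,4) (3,3) (3,4) (4,3) (4,4)] -> total=6
Click 2 (4,2) count=1: revealed 1 new [(4,2)] -> total=7

Answer: .....
.....
...##
...##
..###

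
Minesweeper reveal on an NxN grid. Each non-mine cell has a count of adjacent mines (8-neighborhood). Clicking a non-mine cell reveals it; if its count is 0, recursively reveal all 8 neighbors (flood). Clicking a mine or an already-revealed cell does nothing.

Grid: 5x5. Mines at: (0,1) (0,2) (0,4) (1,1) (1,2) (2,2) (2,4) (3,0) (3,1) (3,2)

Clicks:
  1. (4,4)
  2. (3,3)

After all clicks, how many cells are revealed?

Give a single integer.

Answer: 4

Derivation:
Click 1 (4,4) count=0: revealed 4 new [(3,3) (3,4) (4,3) (4,4)] -> total=4
Click 2 (3,3) count=3: revealed 0 new [(none)] -> total=4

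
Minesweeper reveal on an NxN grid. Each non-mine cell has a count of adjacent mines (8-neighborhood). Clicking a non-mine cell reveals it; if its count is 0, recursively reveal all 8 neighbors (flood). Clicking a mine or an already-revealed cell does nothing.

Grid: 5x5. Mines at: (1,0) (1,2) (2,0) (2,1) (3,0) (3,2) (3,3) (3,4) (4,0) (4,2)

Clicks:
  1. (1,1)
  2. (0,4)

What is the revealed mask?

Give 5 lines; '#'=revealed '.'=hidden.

Answer: ...##
.#.##
...##
.....
.....

Derivation:
Click 1 (1,1) count=4: revealed 1 new [(1,1)] -> total=1
Click 2 (0,4) count=0: revealed 6 new [(0,3) (0,4) (1,3) (1,4) (2,3) (2,4)] -> total=7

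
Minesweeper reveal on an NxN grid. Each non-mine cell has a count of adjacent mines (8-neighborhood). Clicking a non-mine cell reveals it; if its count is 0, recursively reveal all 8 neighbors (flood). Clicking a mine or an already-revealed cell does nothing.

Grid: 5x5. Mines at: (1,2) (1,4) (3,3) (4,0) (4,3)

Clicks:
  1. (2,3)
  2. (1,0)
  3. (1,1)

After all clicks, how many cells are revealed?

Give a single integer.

Answer: 9

Derivation:
Click 1 (2,3) count=3: revealed 1 new [(2,3)] -> total=1
Click 2 (1,0) count=0: revealed 8 new [(0,0) (0,1) (1,0) (1,1) (2,0) (2,1) (3,0) (3,1)] -> total=9
Click 3 (1,1) count=1: revealed 0 new [(none)] -> total=9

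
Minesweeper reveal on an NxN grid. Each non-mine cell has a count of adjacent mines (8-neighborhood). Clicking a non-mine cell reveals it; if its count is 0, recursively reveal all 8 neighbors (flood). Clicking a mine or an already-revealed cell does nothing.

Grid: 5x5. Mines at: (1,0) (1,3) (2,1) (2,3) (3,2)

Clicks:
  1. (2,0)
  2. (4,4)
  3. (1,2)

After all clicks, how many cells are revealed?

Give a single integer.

Click 1 (2,0) count=2: revealed 1 new [(2,0)] -> total=1
Click 2 (4,4) count=0: revealed 4 new [(3,3) (3,4) (4,3) (4,4)] -> total=5
Click 3 (1,2) count=3: revealed 1 new [(1,2)] -> total=6

Answer: 6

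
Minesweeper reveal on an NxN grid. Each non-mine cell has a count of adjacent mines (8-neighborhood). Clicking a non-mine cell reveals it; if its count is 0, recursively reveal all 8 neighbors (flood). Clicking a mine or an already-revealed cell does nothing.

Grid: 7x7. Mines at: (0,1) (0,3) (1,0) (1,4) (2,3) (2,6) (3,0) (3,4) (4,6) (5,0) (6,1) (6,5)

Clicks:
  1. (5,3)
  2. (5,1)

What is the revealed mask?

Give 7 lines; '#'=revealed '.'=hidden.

Click 1 (5,3) count=0: revealed 14 new [(3,1) (3,2) (3,3) (4,1) (4,2) (4,3) (4,4) (5,1) (5,2) (5,3) (5,4) (6,2) (6,3) (6,4)] -> total=14
Click 2 (5,1) count=2: revealed 0 new [(none)] -> total=14

Answer: .......
.......
.......
.###...
.####..
.####..
..###..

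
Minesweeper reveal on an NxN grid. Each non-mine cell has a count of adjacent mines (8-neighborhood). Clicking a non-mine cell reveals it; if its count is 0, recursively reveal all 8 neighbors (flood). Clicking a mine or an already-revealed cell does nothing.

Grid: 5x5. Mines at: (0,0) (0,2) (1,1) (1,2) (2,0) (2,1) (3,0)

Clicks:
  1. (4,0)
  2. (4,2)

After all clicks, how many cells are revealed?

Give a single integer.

Answer: 16

Derivation:
Click 1 (4,0) count=1: revealed 1 new [(4,0)] -> total=1
Click 2 (4,2) count=0: revealed 15 new [(0,3) (0,4) (1,3) (1,4) (2,2) (2,3) (2,4) (3,1) (3,2) (3,3) (3,4) (4,1) (4,2) (4,3) (4,4)] -> total=16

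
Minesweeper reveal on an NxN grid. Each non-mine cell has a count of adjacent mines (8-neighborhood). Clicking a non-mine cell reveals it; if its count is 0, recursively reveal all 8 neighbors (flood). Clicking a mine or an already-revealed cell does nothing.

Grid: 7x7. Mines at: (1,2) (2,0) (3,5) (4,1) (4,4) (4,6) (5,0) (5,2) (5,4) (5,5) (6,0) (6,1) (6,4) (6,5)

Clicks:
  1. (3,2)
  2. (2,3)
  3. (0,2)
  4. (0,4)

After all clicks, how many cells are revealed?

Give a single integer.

Click 1 (3,2) count=1: revealed 1 new [(3,2)] -> total=1
Click 2 (2,3) count=1: revealed 1 new [(2,3)] -> total=2
Click 3 (0,2) count=1: revealed 1 new [(0,2)] -> total=3
Click 4 (0,4) count=0: revealed 11 new [(0,3) (0,4) (0,5) (0,6) (1,3) (1,4) (1,5) (1,6) (2,4) (2,5) (2,6)] -> total=14

Answer: 14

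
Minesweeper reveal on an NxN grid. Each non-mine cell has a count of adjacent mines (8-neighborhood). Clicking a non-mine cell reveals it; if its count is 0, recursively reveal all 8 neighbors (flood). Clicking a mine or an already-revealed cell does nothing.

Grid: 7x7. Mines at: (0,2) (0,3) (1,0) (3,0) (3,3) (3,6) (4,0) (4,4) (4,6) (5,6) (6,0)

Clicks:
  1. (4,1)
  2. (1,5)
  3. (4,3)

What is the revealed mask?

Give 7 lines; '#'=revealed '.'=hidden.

Answer: ....###
....###
....###
.......
.#.#...
.......
.......

Derivation:
Click 1 (4,1) count=2: revealed 1 new [(4,1)] -> total=1
Click 2 (1,5) count=0: revealed 9 new [(0,4) (0,5) (0,6) (1,4) (1,5) (1,6) (2,4) (2,5) (2,6)] -> total=10
Click 3 (4,3) count=2: revealed 1 new [(4,3)] -> total=11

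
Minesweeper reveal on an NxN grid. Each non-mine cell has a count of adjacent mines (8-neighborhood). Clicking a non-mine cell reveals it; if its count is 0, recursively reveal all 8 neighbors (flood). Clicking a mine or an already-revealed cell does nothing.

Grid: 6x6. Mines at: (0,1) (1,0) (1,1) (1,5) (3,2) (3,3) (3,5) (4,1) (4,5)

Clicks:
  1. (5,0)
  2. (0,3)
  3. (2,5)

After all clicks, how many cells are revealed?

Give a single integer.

Click 1 (5,0) count=1: revealed 1 new [(5,0)] -> total=1
Click 2 (0,3) count=0: revealed 9 new [(0,2) (0,3) (0,4) (1,2) (1,3) (1,4) (2,2) (2,3) (2,4)] -> total=10
Click 3 (2,5) count=2: revealed 1 new [(2,5)] -> total=11

Answer: 11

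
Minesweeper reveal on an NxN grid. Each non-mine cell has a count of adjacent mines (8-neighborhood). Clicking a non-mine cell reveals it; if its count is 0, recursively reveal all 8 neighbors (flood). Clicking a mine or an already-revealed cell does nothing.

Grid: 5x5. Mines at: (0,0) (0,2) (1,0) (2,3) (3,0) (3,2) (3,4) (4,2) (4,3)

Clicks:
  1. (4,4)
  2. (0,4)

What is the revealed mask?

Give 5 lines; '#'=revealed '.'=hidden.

Answer: ...##
...##
.....
.....
....#

Derivation:
Click 1 (4,4) count=2: revealed 1 new [(4,4)] -> total=1
Click 2 (0,4) count=0: revealed 4 new [(0,3) (0,4) (1,3) (1,4)] -> total=5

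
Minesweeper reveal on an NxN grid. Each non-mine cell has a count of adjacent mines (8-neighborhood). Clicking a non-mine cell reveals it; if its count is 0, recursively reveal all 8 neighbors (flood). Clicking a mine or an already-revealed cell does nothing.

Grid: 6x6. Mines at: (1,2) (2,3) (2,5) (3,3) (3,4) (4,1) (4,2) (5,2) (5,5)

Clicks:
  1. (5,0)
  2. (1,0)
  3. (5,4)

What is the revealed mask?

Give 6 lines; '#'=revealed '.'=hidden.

Click 1 (5,0) count=1: revealed 1 new [(5,0)] -> total=1
Click 2 (1,0) count=0: revealed 8 new [(0,0) (0,1) (1,0) (1,1) (2,0) (2,1) (3,0) (3,1)] -> total=9
Click 3 (5,4) count=1: revealed 1 new [(5,4)] -> total=10

Answer: ##....
##....
##....
##....
......
#...#.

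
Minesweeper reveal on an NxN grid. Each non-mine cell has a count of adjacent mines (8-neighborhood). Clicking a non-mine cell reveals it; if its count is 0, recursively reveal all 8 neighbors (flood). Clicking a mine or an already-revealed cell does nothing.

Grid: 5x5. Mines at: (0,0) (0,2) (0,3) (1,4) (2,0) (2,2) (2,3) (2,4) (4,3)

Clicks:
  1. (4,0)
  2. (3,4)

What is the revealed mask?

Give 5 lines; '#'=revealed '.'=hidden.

Click 1 (4,0) count=0: revealed 6 new [(3,0) (3,1) (3,2) (4,0) (4,1) (4,2)] -> total=6
Click 2 (3,4) count=3: revealed 1 new [(3,4)] -> total=7

Answer: .....
.....
.....
###.#
###..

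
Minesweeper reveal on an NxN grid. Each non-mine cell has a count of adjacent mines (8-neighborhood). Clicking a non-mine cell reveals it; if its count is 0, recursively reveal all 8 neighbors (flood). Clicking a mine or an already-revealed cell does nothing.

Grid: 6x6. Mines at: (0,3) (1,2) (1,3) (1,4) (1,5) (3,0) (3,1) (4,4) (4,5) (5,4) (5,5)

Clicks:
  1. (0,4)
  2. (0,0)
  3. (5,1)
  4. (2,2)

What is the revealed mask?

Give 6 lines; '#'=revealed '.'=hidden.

Click 1 (0,4) count=4: revealed 1 new [(0,4)] -> total=1
Click 2 (0,0) count=0: revealed 6 new [(0,0) (0,1) (1,0) (1,1) (2,0) (2,1)] -> total=7
Click 3 (5,1) count=0: revealed 8 new [(4,0) (4,1) (4,2) (4,3) (5,0) (5,1) (5,2) (5,3)] -> total=15
Click 4 (2,2) count=3: revealed 1 new [(2,2)] -> total=16

Answer: ##..#.
##....
###...
......
####..
####..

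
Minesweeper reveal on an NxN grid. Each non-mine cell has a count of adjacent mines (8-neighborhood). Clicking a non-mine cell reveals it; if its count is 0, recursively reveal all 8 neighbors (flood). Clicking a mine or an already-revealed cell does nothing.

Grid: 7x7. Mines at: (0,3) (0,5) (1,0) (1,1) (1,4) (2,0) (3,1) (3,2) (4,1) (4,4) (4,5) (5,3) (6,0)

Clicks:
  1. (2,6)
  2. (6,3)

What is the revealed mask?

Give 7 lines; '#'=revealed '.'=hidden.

Answer: .......
.....##
.....##
.....##
.......
.......
...#...

Derivation:
Click 1 (2,6) count=0: revealed 6 new [(1,5) (1,6) (2,5) (2,6) (3,5) (3,6)] -> total=6
Click 2 (6,3) count=1: revealed 1 new [(6,3)] -> total=7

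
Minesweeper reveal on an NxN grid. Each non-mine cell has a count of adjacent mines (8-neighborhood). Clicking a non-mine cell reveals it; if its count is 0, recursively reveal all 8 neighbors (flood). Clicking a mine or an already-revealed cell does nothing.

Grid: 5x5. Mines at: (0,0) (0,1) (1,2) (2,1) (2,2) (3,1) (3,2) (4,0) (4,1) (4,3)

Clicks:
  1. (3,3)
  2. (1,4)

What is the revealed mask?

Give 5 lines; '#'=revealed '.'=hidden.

Click 1 (3,3) count=3: revealed 1 new [(3,3)] -> total=1
Click 2 (1,4) count=0: revealed 7 new [(0,3) (0,4) (1,3) (1,4) (2,3) (2,4) (3,4)] -> total=8

Answer: ...##
...##
...##
...##
.....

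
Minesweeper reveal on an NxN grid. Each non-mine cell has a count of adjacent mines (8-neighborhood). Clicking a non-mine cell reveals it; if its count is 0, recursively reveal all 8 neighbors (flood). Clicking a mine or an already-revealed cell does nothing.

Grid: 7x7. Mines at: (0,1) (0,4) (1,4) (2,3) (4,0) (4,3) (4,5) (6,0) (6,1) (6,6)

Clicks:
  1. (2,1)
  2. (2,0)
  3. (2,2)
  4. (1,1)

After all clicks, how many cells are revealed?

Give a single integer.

Answer: 9

Derivation:
Click 1 (2,1) count=0: revealed 9 new [(1,0) (1,1) (1,2) (2,0) (2,1) (2,2) (3,0) (3,1) (3,2)] -> total=9
Click 2 (2,0) count=0: revealed 0 new [(none)] -> total=9
Click 3 (2,2) count=1: revealed 0 new [(none)] -> total=9
Click 4 (1,1) count=1: revealed 0 new [(none)] -> total=9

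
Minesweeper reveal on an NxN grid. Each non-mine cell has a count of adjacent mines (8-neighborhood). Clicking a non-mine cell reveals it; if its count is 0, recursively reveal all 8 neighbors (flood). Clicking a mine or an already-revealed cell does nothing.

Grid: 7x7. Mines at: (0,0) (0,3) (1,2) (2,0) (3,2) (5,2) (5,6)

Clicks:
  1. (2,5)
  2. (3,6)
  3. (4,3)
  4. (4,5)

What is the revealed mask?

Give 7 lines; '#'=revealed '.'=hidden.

Click 1 (2,5) count=0: revealed 25 new [(0,4) (0,5) (0,6) (1,3) (1,4) (1,5) (1,6) (2,3) (2,4) (2,5) (2,6) (3,3) (3,4) (3,5) (3,6) (4,3) (4,4) (4,5) (4,6) (5,3) (5,4) (5,5) (6,3) (6,4) (6,5)] -> total=25
Click 2 (3,6) count=0: revealed 0 new [(none)] -> total=25
Click 3 (4,3) count=2: revealed 0 new [(none)] -> total=25
Click 4 (4,5) count=1: revealed 0 new [(none)] -> total=25

Answer: ....###
...####
...####
...####
...####
...###.
...###.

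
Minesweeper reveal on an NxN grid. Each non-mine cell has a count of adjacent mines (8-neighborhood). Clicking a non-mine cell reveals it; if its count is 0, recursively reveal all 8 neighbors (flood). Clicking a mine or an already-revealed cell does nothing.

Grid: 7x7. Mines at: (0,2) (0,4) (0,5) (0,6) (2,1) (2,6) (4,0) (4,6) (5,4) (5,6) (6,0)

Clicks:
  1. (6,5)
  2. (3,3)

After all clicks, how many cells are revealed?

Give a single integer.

Answer: 25

Derivation:
Click 1 (6,5) count=2: revealed 1 new [(6,5)] -> total=1
Click 2 (3,3) count=0: revealed 24 new [(1,2) (1,3) (1,4) (1,5) (2,2) (2,3) (2,4) (2,5) (3,1) (3,2) (3,3) (3,4) (3,5) (4,1) (4,2) (4,3) (4,4) (4,5) (5,1) (5,2) (5,3) (6,1) (6,2) (6,3)] -> total=25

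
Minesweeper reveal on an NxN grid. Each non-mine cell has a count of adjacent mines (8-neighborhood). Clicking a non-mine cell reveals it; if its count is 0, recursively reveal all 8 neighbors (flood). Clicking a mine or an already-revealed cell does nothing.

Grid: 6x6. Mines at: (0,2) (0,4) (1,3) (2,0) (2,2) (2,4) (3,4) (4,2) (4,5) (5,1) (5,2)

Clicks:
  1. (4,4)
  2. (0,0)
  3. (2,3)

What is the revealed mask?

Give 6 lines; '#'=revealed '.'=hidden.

Click 1 (4,4) count=2: revealed 1 new [(4,4)] -> total=1
Click 2 (0,0) count=0: revealed 4 new [(0,0) (0,1) (1,0) (1,1)] -> total=5
Click 3 (2,3) count=4: revealed 1 new [(2,3)] -> total=6

Answer: ##....
##....
...#..
......
....#.
......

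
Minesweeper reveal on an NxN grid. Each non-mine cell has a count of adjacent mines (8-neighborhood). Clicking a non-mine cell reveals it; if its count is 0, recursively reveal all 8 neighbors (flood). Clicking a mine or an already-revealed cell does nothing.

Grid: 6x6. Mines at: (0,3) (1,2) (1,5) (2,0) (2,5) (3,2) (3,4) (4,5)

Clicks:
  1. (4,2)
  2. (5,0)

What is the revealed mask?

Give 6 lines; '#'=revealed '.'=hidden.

Answer: ......
......
......
##....
#####.
#####.

Derivation:
Click 1 (4,2) count=1: revealed 1 new [(4,2)] -> total=1
Click 2 (5,0) count=0: revealed 11 new [(3,0) (3,1) (4,0) (4,1) (4,3) (4,4) (5,0) (5,1) (5,2) (5,3) (5,4)] -> total=12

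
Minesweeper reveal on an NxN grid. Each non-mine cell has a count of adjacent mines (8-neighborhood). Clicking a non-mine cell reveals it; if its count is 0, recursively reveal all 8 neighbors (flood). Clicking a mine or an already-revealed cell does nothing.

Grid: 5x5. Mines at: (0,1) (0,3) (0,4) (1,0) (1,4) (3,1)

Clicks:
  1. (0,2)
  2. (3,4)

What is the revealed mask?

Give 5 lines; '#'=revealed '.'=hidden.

Answer: ..#..
.....
..###
..###
..###

Derivation:
Click 1 (0,2) count=2: revealed 1 new [(0,2)] -> total=1
Click 2 (3,4) count=0: revealed 9 new [(2,2) (2,3) (2,4) (3,2) (3,3) (3,4) (4,2) (4,3) (4,4)] -> total=10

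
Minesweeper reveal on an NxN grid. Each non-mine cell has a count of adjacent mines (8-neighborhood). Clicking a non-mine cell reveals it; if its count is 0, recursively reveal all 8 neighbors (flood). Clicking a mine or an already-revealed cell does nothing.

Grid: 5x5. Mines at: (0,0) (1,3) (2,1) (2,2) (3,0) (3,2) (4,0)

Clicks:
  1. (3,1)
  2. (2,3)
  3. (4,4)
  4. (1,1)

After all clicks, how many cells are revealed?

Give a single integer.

Answer: 8

Derivation:
Click 1 (3,1) count=5: revealed 1 new [(3,1)] -> total=1
Click 2 (2,3) count=3: revealed 1 new [(2,3)] -> total=2
Click 3 (4,4) count=0: revealed 5 new [(2,4) (3,3) (3,4) (4,3) (4,4)] -> total=7
Click 4 (1,1) count=3: revealed 1 new [(1,1)] -> total=8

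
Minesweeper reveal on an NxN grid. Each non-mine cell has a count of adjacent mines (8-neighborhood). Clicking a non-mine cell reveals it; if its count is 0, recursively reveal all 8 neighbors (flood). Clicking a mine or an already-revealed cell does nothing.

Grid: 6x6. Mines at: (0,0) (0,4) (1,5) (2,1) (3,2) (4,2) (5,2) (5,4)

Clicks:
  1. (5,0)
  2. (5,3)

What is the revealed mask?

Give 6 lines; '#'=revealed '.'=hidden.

Click 1 (5,0) count=0: revealed 6 new [(3,0) (3,1) (4,0) (4,1) (5,0) (5,1)] -> total=6
Click 2 (5,3) count=3: revealed 1 new [(5,3)] -> total=7

Answer: ......
......
......
##....
##....
##.#..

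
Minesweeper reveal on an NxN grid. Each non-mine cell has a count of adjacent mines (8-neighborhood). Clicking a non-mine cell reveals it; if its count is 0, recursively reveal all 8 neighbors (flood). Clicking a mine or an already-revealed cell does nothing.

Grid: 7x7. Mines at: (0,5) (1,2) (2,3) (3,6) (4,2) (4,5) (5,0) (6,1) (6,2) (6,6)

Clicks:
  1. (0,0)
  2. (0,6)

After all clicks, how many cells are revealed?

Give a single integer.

Answer: 11

Derivation:
Click 1 (0,0) count=0: revealed 10 new [(0,0) (0,1) (1,0) (1,1) (2,0) (2,1) (3,0) (3,1) (4,0) (4,1)] -> total=10
Click 2 (0,6) count=1: revealed 1 new [(0,6)] -> total=11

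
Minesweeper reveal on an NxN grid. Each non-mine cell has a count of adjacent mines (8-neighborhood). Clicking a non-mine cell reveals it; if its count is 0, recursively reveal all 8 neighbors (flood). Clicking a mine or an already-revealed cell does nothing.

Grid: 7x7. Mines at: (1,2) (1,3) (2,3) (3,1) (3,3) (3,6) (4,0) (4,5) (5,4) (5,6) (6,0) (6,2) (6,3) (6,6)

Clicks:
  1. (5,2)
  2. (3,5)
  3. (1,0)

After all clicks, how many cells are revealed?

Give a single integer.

Click 1 (5,2) count=2: revealed 1 new [(5,2)] -> total=1
Click 2 (3,5) count=2: revealed 1 new [(3,5)] -> total=2
Click 3 (1,0) count=0: revealed 6 new [(0,0) (0,1) (1,0) (1,1) (2,0) (2,1)] -> total=8

Answer: 8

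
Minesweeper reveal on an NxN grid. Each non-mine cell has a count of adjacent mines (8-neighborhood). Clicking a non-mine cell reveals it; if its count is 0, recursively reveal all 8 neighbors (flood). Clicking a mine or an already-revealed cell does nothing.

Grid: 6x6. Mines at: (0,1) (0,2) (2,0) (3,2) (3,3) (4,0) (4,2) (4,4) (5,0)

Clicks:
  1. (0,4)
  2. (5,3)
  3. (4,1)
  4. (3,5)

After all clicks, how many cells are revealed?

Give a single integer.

Click 1 (0,4) count=0: revealed 11 new [(0,3) (0,4) (0,5) (1,3) (1,4) (1,5) (2,3) (2,4) (2,5) (3,4) (3,5)] -> total=11
Click 2 (5,3) count=2: revealed 1 new [(5,3)] -> total=12
Click 3 (4,1) count=4: revealed 1 new [(4,1)] -> total=13
Click 4 (3,5) count=1: revealed 0 new [(none)] -> total=13

Answer: 13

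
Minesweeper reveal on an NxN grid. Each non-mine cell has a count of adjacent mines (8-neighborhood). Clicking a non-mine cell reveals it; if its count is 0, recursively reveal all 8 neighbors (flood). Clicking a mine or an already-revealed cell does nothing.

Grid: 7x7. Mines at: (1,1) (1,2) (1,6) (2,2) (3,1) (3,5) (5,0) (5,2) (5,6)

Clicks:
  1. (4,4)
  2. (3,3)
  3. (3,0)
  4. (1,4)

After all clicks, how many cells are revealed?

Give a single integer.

Answer: 12

Derivation:
Click 1 (4,4) count=1: revealed 1 new [(4,4)] -> total=1
Click 2 (3,3) count=1: revealed 1 new [(3,3)] -> total=2
Click 3 (3,0) count=1: revealed 1 new [(3,0)] -> total=3
Click 4 (1,4) count=0: revealed 9 new [(0,3) (0,4) (0,5) (1,3) (1,4) (1,5) (2,3) (2,4) (2,5)] -> total=12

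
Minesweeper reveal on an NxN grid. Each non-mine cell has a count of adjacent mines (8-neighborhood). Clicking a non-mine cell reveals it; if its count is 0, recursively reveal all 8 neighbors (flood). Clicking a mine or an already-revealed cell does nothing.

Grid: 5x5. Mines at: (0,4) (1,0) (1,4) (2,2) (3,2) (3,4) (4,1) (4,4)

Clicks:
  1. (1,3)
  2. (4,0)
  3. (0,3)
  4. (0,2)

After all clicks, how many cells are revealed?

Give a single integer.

Click 1 (1,3) count=3: revealed 1 new [(1,3)] -> total=1
Click 2 (4,0) count=1: revealed 1 new [(4,0)] -> total=2
Click 3 (0,3) count=2: revealed 1 new [(0,3)] -> total=3
Click 4 (0,2) count=0: revealed 4 new [(0,1) (0,2) (1,1) (1,2)] -> total=7

Answer: 7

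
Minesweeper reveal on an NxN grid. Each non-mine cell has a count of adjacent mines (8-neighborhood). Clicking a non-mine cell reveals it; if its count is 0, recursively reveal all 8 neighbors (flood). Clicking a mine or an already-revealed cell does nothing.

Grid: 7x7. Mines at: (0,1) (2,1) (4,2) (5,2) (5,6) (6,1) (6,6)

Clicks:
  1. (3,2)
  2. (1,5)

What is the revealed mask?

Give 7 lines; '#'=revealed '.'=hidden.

Answer: ..#####
..#####
..#####
..#####
...####
...###.
...###.

Derivation:
Click 1 (3,2) count=2: revealed 1 new [(3,2)] -> total=1
Click 2 (1,5) count=0: revealed 29 new [(0,2) (0,3) (0,4) (0,5) (0,6) (1,2) (1,3) (1,4) (1,5) (1,6) (2,2) (2,3) (2,4) (2,5) (2,6) (3,3) (3,4) (3,5) (3,6) (4,3) (4,4) (4,5) (4,6) (5,3) (5,4) (5,5) (6,3) (6,4) (6,5)] -> total=30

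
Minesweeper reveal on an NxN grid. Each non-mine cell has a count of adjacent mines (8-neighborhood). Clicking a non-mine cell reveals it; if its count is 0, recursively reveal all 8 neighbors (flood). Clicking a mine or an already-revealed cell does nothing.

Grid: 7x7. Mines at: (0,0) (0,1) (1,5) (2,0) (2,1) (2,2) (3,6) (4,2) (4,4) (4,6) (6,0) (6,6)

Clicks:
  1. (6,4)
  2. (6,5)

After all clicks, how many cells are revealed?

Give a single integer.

Click 1 (6,4) count=0: revealed 10 new [(5,1) (5,2) (5,3) (5,4) (5,5) (6,1) (6,2) (6,3) (6,4) (6,5)] -> total=10
Click 2 (6,5) count=1: revealed 0 new [(none)] -> total=10

Answer: 10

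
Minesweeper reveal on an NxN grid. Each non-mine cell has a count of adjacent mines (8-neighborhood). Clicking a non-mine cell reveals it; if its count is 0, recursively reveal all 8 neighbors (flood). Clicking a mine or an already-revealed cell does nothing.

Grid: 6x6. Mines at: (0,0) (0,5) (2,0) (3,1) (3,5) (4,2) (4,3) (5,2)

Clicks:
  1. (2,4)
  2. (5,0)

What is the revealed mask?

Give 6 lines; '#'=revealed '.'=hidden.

Click 1 (2,4) count=1: revealed 1 new [(2,4)] -> total=1
Click 2 (5,0) count=0: revealed 4 new [(4,0) (4,1) (5,0) (5,1)] -> total=5

Answer: ......
......
....#.
......
##....
##....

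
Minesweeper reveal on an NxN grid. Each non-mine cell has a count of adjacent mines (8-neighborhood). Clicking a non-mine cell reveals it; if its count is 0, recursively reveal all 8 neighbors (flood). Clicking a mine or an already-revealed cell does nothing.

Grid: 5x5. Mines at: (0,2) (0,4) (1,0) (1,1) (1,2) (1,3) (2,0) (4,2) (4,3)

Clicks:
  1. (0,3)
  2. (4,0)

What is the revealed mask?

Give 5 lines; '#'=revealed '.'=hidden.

Answer: ...#.
.....
.....
##...
##...

Derivation:
Click 1 (0,3) count=4: revealed 1 new [(0,3)] -> total=1
Click 2 (4,0) count=0: revealed 4 new [(3,0) (3,1) (4,0) (4,1)] -> total=5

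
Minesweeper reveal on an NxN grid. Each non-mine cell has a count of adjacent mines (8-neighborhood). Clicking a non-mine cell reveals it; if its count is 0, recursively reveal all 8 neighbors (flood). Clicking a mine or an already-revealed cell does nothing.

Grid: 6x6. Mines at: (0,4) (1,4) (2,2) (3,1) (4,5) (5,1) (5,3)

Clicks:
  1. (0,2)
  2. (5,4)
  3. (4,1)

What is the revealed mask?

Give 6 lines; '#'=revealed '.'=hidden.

Answer: ####..
####..
##....
......
.#....
....#.

Derivation:
Click 1 (0,2) count=0: revealed 10 new [(0,0) (0,1) (0,2) (0,3) (1,0) (1,1) (1,2) (1,3) (2,0) (2,1)] -> total=10
Click 2 (5,4) count=2: revealed 1 new [(5,4)] -> total=11
Click 3 (4,1) count=2: revealed 1 new [(4,1)] -> total=12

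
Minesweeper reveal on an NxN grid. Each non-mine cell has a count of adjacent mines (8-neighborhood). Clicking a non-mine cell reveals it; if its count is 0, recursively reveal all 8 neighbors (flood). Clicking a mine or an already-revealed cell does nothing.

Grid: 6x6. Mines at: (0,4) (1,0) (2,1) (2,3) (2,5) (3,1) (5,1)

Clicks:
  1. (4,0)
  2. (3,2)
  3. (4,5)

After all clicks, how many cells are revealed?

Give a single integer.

Answer: 13

Derivation:
Click 1 (4,0) count=2: revealed 1 new [(4,0)] -> total=1
Click 2 (3,2) count=3: revealed 1 new [(3,2)] -> total=2
Click 3 (4,5) count=0: revealed 11 new [(3,3) (3,4) (3,5) (4,2) (4,3) (4,4) (4,5) (5,2) (5,3) (5,4) (5,5)] -> total=13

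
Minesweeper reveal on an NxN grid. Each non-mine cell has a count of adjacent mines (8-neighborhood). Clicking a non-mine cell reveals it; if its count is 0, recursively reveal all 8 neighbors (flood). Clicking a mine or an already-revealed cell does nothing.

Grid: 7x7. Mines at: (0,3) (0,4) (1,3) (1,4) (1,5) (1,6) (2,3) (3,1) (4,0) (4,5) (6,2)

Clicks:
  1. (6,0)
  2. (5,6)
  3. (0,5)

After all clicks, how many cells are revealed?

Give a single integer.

Answer: 6

Derivation:
Click 1 (6,0) count=0: revealed 4 new [(5,0) (5,1) (6,0) (6,1)] -> total=4
Click 2 (5,6) count=1: revealed 1 new [(5,6)] -> total=5
Click 3 (0,5) count=4: revealed 1 new [(0,5)] -> total=6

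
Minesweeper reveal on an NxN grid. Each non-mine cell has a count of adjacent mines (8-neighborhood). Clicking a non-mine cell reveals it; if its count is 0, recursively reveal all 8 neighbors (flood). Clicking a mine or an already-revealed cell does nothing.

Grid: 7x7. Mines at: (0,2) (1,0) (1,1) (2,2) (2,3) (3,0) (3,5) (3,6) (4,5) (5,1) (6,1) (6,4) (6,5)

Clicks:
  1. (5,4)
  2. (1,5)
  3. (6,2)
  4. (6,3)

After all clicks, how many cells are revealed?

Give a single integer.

Click 1 (5,4) count=3: revealed 1 new [(5,4)] -> total=1
Click 2 (1,5) count=0: revealed 11 new [(0,3) (0,4) (0,5) (0,6) (1,3) (1,4) (1,5) (1,6) (2,4) (2,5) (2,6)] -> total=12
Click 3 (6,2) count=2: revealed 1 new [(6,2)] -> total=13
Click 4 (6,3) count=1: revealed 1 new [(6,3)] -> total=14

Answer: 14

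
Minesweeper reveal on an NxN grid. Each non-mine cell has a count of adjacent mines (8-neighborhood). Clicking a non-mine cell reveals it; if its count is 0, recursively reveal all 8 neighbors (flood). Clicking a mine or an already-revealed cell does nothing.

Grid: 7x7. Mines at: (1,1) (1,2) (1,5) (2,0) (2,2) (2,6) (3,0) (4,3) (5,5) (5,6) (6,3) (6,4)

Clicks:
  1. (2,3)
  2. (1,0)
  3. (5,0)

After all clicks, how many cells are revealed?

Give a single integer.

Answer: 11

Derivation:
Click 1 (2,3) count=2: revealed 1 new [(2,3)] -> total=1
Click 2 (1,0) count=2: revealed 1 new [(1,0)] -> total=2
Click 3 (5,0) count=0: revealed 9 new [(4,0) (4,1) (4,2) (5,0) (5,1) (5,2) (6,0) (6,1) (6,2)] -> total=11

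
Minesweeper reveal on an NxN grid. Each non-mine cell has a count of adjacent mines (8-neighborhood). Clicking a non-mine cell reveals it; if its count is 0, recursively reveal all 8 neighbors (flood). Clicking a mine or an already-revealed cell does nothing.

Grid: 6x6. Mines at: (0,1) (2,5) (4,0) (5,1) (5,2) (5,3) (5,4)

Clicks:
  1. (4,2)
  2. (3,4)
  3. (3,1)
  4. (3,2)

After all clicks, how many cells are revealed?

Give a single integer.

Click 1 (4,2) count=3: revealed 1 new [(4,2)] -> total=1
Click 2 (3,4) count=1: revealed 1 new [(3,4)] -> total=2
Click 3 (3,1) count=1: revealed 1 new [(3,1)] -> total=3
Click 4 (3,2) count=0: revealed 21 new [(0,2) (0,3) (0,4) (0,5) (1,0) (1,1) (1,2) (1,3) (1,4) (1,5) (2,0) (2,1) (2,2) (2,3) (2,4) (3,0) (3,2) (3,3) (4,1) (4,3) (4,4)] -> total=24

Answer: 24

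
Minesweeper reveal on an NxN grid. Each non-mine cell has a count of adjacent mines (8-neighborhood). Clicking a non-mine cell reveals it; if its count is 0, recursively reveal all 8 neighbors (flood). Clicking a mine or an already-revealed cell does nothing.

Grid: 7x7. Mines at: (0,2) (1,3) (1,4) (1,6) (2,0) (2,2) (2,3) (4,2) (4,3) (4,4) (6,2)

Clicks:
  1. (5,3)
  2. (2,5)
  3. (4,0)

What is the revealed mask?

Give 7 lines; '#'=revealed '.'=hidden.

Answer: .......
.......
.....#.
##.....
##.....
##.#...
##.....

Derivation:
Click 1 (5,3) count=4: revealed 1 new [(5,3)] -> total=1
Click 2 (2,5) count=2: revealed 1 new [(2,5)] -> total=2
Click 3 (4,0) count=0: revealed 8 new [(3,0) (3,1) (4,0) (4,1) (5,0) (5,1) (6,0) (6,1)] -> total=10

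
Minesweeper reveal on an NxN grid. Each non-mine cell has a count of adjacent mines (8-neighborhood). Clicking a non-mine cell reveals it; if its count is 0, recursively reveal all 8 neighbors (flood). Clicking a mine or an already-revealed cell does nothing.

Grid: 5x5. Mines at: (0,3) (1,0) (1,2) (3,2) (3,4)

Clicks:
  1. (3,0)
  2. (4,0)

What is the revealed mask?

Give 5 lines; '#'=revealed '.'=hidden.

Answer: .....
.....
##...
##...
##...

Derivation:
Click 1 (3,0) count=0: revealed 6 new [(2,0) (2,1) (3,0) (3,1) (4,0) (4,1)] -> total=6
Click 2 (4,0) count=0: revealed 0 new [(none)] -> total=6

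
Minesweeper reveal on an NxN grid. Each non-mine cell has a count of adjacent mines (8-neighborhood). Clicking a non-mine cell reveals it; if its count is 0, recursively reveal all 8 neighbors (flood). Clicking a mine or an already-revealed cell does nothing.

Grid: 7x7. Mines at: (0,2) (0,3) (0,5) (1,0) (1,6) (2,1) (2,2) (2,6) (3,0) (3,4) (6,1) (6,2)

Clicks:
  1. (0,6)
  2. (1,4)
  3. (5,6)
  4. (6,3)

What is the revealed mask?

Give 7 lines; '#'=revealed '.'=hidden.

Answer: ......#
....#..
.......
.....##
...####
...####
...####

Derivation:
Click 1 (0,6) count=2: revealed 1 new [(0,6)] -> total=1
Click 2 (1,4) count=2: revealed 1 new [(1,4)] -> total=2
Click 3 (5,6) count=0: revealed 14 new [(3,5) (3,6) (4,3) (4,4) (4,5) (4,6) (5,3) (5,4) (5,5) (5,6) (6,3) (6,4) (6,5) (6,6)] -> total=16
Click 4 (6,3) count=1: revealed 0 new [(none)] -> total=16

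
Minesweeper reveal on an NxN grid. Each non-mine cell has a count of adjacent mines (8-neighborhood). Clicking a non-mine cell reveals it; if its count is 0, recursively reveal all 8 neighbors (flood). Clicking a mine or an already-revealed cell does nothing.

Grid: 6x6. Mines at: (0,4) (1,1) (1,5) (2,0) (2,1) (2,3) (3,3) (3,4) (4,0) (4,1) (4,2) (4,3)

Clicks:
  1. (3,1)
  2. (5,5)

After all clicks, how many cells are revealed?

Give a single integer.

Answer: 5

Derivation:
Click 1 (3,1) count=5: revealed 1 new [(3,1)] -> total=1
Click 2 (5,5) count=0: revealed 4 new [(4,4) (4,5) (5,4) (5,5)] -> total=5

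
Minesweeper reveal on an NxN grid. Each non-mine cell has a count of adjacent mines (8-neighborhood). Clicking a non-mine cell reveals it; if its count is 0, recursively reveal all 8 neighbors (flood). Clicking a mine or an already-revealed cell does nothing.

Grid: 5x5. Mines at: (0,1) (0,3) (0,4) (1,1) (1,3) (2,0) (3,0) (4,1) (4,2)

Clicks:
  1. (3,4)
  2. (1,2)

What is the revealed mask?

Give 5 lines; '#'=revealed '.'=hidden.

Answer: .....
..#..
...##
...##
...##

Derivation:
Click 1 (3,4) count=0: revealed 6 new [(2,3) (2,4) (3,3) (3,4) (4,3) (4,4)] -> total=6
Click 2 (1,2) count=4: revealed 1 new [(1,2)] -> total=7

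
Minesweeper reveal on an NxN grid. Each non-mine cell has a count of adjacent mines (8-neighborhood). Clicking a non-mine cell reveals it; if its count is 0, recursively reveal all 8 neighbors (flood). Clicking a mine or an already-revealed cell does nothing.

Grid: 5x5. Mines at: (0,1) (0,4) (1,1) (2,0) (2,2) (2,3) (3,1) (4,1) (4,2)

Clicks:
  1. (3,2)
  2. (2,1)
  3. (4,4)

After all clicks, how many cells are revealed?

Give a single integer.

Answer: 6

Derivation:
Click 1 (3,2) count=5: revealed 1 new [(3,2)] -> total=1
Click 2 (2,1) count=4: revealed 1 new [(2,1)] -> total=2
Click 3 (4,4) count=0: revealed 4 new [(3,3) (3,4) (4,3) (4,4)] -> total=6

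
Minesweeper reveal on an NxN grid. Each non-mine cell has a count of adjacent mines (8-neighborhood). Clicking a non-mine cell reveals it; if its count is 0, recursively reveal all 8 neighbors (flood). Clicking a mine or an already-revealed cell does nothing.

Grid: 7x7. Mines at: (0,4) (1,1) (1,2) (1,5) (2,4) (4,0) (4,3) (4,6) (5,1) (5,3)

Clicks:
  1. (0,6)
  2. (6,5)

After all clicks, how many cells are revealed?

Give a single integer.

Click 1 (0,6) count=1: revealed 1 new [(0,6)] -> total=1
Click 2 (6,5) count=0: revealed 6 new [(5,4) (5,5) (5,6) (6,4) (6,5) (6,6)] -> total=7

Answer: 7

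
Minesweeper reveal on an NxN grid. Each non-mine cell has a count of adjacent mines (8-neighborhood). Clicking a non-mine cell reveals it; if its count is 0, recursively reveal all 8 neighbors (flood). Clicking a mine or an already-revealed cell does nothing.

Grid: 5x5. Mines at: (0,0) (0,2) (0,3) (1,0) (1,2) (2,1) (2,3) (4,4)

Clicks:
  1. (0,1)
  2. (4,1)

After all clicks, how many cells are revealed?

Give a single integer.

Answer: 9

Derivation:
Click 1 (0,1) count=4: revealed 1 new [(0,1)] -> total=1
Click 2 (4,1) count=0: revealed 8 new [(3,0) (3,1) (3,2) (3,3) (4,0) (4,1) (4,2) (4,3)] -> total=9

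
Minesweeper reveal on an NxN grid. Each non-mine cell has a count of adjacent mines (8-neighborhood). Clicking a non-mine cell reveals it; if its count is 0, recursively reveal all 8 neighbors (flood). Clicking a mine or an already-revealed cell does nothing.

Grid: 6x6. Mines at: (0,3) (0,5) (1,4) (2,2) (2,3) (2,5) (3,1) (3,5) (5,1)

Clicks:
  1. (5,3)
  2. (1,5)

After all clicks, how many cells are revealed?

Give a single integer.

Click 1 (5,3) count=0: revealed 11 new [(3,2) (3,3) (3,4) (4,2) (4,3) (4,4) (4,5) (5,2) (5,3) (5,4) (5,5)] -> total=11
Click 2 (1,5) count=3: revealed 1 new [(1,5)] -> total=12

Answer: 12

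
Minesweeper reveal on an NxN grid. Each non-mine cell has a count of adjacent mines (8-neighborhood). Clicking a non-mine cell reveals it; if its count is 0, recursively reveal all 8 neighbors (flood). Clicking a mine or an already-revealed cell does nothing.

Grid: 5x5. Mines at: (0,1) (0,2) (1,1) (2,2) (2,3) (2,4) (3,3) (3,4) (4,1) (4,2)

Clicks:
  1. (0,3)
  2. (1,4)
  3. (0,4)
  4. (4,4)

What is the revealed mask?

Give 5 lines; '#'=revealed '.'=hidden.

Click 1 (0,3) count=1: revealed 1 new [(0,3)] -> total=1
Click 2 (1,4) count=2: revealed 1 new [(1,4)] -> total=2
Click 3 (0,4) count=0: revealed 2 new [(0,4) (1,3)] -> total=4
Click 4 (4,4) count=2: revealed 1 new [(4,4)] -> total=5

Answer: ...##
...##
.....
.....
....#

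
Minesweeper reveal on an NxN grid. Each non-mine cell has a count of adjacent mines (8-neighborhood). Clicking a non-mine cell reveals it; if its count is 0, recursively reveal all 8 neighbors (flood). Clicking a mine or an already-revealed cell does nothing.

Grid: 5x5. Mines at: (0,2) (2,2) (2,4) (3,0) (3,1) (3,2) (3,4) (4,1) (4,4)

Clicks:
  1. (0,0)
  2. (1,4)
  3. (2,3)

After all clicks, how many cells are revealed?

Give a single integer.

Click 1 (0,0) count=0: revealed 6 new [(0,0) (0,1) (1,0) (1,1) (2,0) (2,1)] -> total=6
Click 2 (1,4) count=1: revealed 1 new [(1,4)] -> total=7
Click 3 (2,3) count=4: revealed 1 new [(2,3)] -> total=8

Answer: 8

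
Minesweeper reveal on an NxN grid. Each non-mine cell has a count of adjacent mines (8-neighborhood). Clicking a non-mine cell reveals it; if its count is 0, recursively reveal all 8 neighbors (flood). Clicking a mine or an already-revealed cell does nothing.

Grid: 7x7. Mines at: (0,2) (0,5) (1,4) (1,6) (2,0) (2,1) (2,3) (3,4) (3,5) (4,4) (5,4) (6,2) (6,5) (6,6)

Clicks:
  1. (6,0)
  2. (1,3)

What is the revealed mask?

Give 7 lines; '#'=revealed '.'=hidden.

Click 1 (6,0) count=0: revealed 14 new [(3,0) (3,1) (3,2) (3,3) (4,0) (4,1) (4,2) (4,3) (5,0) (5,1) (5,2) (5,3) (6,0) (6,1)] -> total=14
Click 2 (1,3) count=3: revealed 1 new [(1,3)] -> total=15

Answer: .......
...#...
.......
####...
####...
####...
##.....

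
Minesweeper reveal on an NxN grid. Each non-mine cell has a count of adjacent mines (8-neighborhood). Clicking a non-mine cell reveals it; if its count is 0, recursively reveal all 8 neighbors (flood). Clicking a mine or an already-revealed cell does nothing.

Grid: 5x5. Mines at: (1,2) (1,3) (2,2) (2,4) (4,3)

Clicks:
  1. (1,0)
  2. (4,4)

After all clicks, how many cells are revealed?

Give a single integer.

Click 1 (1,0) count=0: revealed 12 new [(0,0) (0,1) (1,0) (1,1) (2,0) (2,1) (3,0) (3,1) (3,2) (4,0) (4,1) (4,2)] -> total=12
Click 2 (4,4) count=1: revealed 1 new [(4,4)] -> total=13

Answer: 13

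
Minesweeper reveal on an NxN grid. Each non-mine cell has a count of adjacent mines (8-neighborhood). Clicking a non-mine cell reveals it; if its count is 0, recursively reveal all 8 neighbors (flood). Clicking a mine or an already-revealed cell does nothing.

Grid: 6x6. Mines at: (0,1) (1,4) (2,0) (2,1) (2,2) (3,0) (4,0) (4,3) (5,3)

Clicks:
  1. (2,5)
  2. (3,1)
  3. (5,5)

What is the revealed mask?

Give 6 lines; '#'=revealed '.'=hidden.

Answer: ......
......
....##
.#..##
....##
....##

Derivation:
Click 1 (2,5) count=1: revealed 1 new [(2,5)] -> total=1
Click 2 (3,1) count=5: revealed 1 new [(3,1)] -> total=2
Click 3 (5,5) count=0: revealed 7 new [(2,4) (3,4) (3,5) (4,4) (4,5) (5,4) (5,5)] -> total=9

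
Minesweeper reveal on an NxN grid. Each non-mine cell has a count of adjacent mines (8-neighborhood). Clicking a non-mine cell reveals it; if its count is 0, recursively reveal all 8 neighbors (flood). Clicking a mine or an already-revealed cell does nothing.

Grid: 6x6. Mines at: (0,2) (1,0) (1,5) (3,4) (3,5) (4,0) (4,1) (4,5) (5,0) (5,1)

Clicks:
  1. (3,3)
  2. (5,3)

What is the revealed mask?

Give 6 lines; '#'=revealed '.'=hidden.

Click 1 (3,3) count=1: revealed 1 new [(3,3)] -> total=1
Click 2 (5,3) count=0: revealed 6 new [(4,2) (4,3) (4,4) (5,2) (5,3) (5,4)] -> total=7

Answer: ......
......
......
...#..
..###.
..###.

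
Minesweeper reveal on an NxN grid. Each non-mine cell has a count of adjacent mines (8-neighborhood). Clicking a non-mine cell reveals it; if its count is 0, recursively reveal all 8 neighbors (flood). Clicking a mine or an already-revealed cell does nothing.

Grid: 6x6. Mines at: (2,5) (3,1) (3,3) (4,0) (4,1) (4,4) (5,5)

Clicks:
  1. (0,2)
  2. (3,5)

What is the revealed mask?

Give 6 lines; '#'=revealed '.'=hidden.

Click 1 (0,2) count=0: revealed 17 new [(0,0) (0,1) (0,2) (0,3) (0,4) (0,5) (1,0) (1,1) (1,2) (1,3) (1,4) (1,5) (2,0) (2,1) (2,2) (2,3) (2,4)] -> total=17
Click 2 (3,5) count=2: revealed 1 new [(3,5)] -> total=18

Answer: ######
######
#####.
.....#
......
......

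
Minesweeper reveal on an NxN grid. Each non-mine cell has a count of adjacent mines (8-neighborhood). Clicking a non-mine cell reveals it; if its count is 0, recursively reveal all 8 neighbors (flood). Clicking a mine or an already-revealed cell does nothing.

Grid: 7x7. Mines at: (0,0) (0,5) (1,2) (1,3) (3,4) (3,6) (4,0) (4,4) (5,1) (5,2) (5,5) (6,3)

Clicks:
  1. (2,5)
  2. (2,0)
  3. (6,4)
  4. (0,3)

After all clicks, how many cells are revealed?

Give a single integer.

Click 1 (2,5) count=2: revealed 1 new [(2,5)] -> total=1
Click 2 (2,0) count=0: revealed 6 new [(1,0) (1,1) (2,0) (2,1) (3,0) (3,1)] -> total=7
Click 3 (6,4) count=2: revealed 1 new [(6,4)] -> total=8
Click 4 (0,3) count=2: revealed 1 new [(0,3)] -> total=9

Answer: 9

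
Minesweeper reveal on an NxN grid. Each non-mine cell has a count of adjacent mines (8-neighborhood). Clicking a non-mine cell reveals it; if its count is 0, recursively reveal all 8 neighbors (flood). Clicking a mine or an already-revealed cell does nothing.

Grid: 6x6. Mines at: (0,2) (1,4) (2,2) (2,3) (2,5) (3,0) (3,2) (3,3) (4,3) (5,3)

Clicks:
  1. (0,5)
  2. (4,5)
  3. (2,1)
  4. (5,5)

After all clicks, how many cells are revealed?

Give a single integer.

Click 1 (0,5) count=1: revealed 1 new [(0,5)] -> total=1
Click 2 (4,5) count=0: revealed 6 new [(3,4) (3,5) (4,4) (4,5) (5,4) (5,5)] -> total=7
Click 3 (2,1) count=3: revealed 1 new [(2,1)] -> total=8
Click 4 (5,5) count=0: revealed 0 new [(none)] -> total=8

Answer: 8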